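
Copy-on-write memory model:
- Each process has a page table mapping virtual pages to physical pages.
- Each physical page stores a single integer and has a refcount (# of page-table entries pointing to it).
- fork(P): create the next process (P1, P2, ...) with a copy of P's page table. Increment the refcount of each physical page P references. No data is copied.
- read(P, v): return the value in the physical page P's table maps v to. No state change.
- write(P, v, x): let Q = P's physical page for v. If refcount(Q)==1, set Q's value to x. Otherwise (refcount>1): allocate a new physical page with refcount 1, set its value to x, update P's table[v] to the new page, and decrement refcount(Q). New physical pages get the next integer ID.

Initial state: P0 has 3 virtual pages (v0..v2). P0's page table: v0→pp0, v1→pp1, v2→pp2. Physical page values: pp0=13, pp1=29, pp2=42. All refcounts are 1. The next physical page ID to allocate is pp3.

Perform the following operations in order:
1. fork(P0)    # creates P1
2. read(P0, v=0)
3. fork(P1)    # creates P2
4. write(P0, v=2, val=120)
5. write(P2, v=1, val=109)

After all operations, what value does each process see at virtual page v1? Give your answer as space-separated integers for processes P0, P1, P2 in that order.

Answer: 29 29 109

Derivation:
Op 1: fork(P0) -> P1. 3 ppages; refcounts: pp0:2 pp1:2 pp2:2
Op 2: read(P0, v0) -> 13. No state change.
Op 3: fork(P1) -> P2. 3 ppages; refcounts: pp0:3 pp1:3 pp2:3
Op 4: write(P0, v2, 120). refcount(pp2)=3>1 -> COPY to pp3. 4 ppages; refcounts: pp0:3 pp1:3 pp2:2 pp3:1
Op 5: write(P2, v1, 109). refcount(pp1)=3>1 -> COPY to pp4. 5 ppages; refcounts: pp0:3 pp1:2 pp2:2 pp3:1 pp4:1
P0: v1 -> pp1 = 29
P1: v1 -> pp1 = 29
P2: v1 -> pp4 = 109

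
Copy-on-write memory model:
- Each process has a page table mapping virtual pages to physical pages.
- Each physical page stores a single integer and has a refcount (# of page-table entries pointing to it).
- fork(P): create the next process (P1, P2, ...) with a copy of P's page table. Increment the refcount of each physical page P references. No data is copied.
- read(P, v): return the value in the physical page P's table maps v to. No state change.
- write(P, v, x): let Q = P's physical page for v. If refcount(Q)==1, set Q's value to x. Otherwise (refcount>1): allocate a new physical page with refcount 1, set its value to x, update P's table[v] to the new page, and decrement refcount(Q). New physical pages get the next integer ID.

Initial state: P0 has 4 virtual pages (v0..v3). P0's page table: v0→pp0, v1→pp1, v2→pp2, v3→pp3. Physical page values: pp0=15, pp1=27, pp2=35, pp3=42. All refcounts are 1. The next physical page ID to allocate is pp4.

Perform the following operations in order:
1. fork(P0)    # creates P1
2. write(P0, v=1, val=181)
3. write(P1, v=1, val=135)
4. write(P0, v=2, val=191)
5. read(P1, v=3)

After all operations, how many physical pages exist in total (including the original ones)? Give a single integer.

Op 1: fork(P0) -> P1. 4 ppages; refcounts: pp0:2 pp1:2 pp2:2 pp3:2
Op 2: write(P0, v1, 181). refcount(pp1)=2>1 -> COPY to pp4. 5 ppages; refcounts: pp0:2 pp1:1 pp2:2 pp3:2 pp4:1
Op 3: write(P1, v1, 135). refcount(pp1)=1 -> write in place. 5 ppages; refcounts: pp0:2 pp1:1 pp2:2 pp3:2 pp4:1
Op 4: write(P0, v2, 191). refcount(pp2)=2>1 -> COPY to pp5. 6 ppages; refcounts: pp0:2 pp1:1 pp2:1 pp3:2 pp4:1 pp5:1
Op 5: read(P1, v3) -> 42. No state change.

Answer: 6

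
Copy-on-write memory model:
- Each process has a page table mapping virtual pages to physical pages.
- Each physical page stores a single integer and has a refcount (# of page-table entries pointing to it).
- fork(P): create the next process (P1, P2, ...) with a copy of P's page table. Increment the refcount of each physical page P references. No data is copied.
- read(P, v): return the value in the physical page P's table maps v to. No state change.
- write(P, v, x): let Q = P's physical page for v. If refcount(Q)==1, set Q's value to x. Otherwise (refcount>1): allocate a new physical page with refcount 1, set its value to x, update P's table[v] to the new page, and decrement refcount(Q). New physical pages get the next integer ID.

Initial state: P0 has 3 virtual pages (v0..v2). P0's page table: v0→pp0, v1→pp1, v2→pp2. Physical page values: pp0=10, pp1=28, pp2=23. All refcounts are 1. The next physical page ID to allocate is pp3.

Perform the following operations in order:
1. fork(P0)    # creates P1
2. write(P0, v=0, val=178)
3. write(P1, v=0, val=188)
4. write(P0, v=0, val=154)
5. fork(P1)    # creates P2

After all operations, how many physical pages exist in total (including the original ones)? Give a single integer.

Op 1: fork(P0) -> P1. 3 ppages; refcounts: pp0:2 pp1:2 pp2:2
Op 2: write(P0, v0, 178). refcount(pp0)=2>1 -> COPY to pp3. 4 ppages; refcounts: pp0:1 pp1:2 pp2:2 pp3:1
Op 3: write(P1, v0, 188). refcount(pp0)=1 -> write in place. 4 ppages; refcounts: pp0:1 pp1:2 pp2:2 pp3:1
Op 4: write(P0, v0, 154). refcount(pp3)=1 -> write in place. 4 ppages; refcounts: pp0:1 pp1:2 pp2:2 pp3:1
Op 5: fork(P1) -> P2. 4 ppages; refcounts: pp0:2 pp1:3 pp2:3 pp3:1

Answer: 4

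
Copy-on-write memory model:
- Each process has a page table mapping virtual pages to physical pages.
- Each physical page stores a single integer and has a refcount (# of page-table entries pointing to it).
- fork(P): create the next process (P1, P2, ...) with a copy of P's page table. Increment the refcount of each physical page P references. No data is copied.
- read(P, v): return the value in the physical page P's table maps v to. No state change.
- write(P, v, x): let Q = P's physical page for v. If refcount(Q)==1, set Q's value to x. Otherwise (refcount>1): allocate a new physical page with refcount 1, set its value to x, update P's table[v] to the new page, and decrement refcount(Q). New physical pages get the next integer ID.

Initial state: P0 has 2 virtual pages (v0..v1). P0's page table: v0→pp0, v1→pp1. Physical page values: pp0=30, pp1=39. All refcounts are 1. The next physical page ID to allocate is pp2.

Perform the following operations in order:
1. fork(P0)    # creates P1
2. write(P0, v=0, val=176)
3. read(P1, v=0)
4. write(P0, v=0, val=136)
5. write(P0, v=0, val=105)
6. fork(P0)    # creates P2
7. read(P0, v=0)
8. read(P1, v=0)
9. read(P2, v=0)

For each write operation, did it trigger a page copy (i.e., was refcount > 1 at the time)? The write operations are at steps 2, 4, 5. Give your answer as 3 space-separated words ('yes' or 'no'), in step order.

Op 1: fork(P0) -> P1. 2 ppages; refcounts: pp0:2 pp1:2
Op 2: write(P0, v0, 176). refcount(pp0)=2>1 -> COPY to pp2. 3 ppages; refcounts: pp0:1 pp1:2 pp2:1
Op 3: read(P1, v0) -> 30. No state change.
Op 4: write(P0, v0, 136). refcount(pp2)=1 -> write in place. 3 ppages; refcounts: pp0:1 pp1:2 pp2:1
Op 5: write(P0, v0, 105). refcount(pp2)=1 -> write in place. 3 ppages; refcounts: pp0:1 pp1:2 pp2:1
Op 6: fork(P0) -> P2. 3 ppages; refcounts: pp0:1 pp1:3 pp2:2
Op 7: read(P0, v0) -> 105. No state change.
Op 8: read(P1, v0) -> 30. No state change.
Op 9: read(P2, v0) -> 105. No state change.

yes no no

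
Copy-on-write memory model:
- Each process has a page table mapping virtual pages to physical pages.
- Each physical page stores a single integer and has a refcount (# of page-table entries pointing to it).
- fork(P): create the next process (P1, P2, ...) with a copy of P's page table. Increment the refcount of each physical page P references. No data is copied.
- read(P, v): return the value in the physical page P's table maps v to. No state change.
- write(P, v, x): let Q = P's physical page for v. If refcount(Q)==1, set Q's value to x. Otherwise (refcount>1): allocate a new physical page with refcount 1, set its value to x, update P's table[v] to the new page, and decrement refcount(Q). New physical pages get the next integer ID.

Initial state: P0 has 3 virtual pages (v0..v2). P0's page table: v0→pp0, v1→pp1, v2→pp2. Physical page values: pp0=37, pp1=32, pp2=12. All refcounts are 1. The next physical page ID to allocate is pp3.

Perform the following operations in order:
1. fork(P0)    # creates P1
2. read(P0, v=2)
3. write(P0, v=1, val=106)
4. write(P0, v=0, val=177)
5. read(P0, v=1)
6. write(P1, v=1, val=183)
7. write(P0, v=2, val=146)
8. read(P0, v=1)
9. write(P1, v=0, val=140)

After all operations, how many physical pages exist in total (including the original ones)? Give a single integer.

Op 1: fork(P0) -> P1. 3 ppages; refcounts: pp0:2 pp1:2 pp2:2
Op 2: read(P0, v2) -> 12. No state change.
Op 3: write(P0, v1, 106). refcount(pp1)=2>1 -> COPY to pp3. 4 ppages; refcounts: pp0:2 pp1:1 pp2:2 pp3:1
Op 4: write(P0, v0, 177). refcount(pp0)=2>1 -> COPY to pp4. 5 ppages; refcounts: pp0:1 pp1:1 pp2:2 pp3:1 pp4:1
Op 5: read(P0, v1) -> 106. No state change.
Op 6: write(P1, v1, 183). refcount(pp1)=1 -> write in place. 5 ppages; refcounts: pp0:1 pp1:1 pp2:2 pp3:1 pp4:1
Op 7: write(P0, v2, 146). refcount(pp2)=2>1 -> COPY to pp5. 6 ppages; refcounts: pp0:1 pp1:1 pp2:1 pp3:1 pp4:1 pp5:1
Op 8: read(P0, v1) -> 106. No state change.
Op 9: write(P1, v0, 140). refcount(pp0)=1 -> write in place. 6 ppages; refcounts: pp0:1 pp1:1 pp2:1 pp3:1 pp4:1 pp5:1

Answer: 6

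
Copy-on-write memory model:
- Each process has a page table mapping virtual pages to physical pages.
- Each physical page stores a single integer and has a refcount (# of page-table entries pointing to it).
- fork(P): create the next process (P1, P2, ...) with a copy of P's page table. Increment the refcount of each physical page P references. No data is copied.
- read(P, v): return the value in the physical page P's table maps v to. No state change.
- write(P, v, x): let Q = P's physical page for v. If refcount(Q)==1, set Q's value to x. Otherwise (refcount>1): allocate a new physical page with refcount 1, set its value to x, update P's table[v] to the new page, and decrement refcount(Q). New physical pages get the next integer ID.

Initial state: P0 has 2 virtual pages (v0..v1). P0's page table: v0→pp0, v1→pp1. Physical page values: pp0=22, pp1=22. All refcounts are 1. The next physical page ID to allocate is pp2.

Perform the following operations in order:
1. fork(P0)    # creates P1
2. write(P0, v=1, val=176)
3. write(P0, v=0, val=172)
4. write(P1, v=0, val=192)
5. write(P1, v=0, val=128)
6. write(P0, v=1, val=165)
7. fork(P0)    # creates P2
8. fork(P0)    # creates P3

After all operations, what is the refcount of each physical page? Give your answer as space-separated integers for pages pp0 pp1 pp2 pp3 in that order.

Op 1: fork(P0) -> P1. 2 ppages; refcounts: pp0:2 pp1:2
Op 2: write(P0, v1, 176). refcount(pp1)=2>1 -> COPY to pp2. 3 ppages; refcounts: pp0:2 pp1:1 pp2:1
Op 3: write(P0, v0, 172). refcount(pp0)=2>1 -> COPY to pp3. 4 ppages; refcounts: pp0:1 pp1:1 pp2:1 pp3:1
Op 4: write(P1, v0, 192). refcount(pp0)=1 -> write in place. 4 ppages; refcounts: pp0:1 pp1:1 pp2:1 pp3:1
Op 5: write(P1, v0, 128). refcount(pp0)=1 -> write in place. 4 ppages; refcounts: pp0:1 pp1:1 pp2:1 pp3:1
Op 6: write(P0, v1, 165). refcount(pp2)=1 -> write in place. 4 ppages; refcounts: pp0:1 pp1:1 pp2:1 pp3:1
Op 7: fork(P0) -> P2. 4 ppages; refcounts: pp0:1 pp1:1 pp2:2 pp3:2
Op 8: fork(P0) -> P3. 4 ppages; refcounts: pp0:1 pp1:1 pp2:3 pp3:3

Answer: 1 1 3 3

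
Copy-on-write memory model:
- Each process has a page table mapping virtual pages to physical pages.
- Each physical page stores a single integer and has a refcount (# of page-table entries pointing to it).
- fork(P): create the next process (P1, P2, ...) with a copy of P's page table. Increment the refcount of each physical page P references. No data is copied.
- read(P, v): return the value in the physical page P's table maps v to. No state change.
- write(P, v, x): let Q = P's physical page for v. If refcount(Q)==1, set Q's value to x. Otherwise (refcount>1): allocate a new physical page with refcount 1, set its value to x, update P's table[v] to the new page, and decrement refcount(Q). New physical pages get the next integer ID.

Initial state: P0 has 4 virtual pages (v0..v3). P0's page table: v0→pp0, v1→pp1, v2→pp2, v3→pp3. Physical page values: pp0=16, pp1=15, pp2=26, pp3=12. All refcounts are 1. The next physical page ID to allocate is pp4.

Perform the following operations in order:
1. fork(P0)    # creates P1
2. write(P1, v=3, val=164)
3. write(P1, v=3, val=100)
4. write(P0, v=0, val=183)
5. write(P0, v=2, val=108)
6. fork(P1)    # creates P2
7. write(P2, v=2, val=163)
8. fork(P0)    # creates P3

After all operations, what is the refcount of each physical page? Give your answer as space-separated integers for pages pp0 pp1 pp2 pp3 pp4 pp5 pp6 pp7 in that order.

Op 1: fork(P0) -> P1. 4 ppages; refcounts: pp0:2 pp1:2 pp2:2 pp3:2
Op 2: write(P1, v3, 164). refcount(pp3)=2>1 -> COPY to pp4. 5 ppages; refcounts: pp0:2 pp1:2 pp2:2 pp3:1 pp4:1
Op 3: write(P1, v3, 100). refcount(pp4)=1 -> write in place. 5 ppages; refcounts: pp0:2 pp1:2 pp2:2 pp3:1 pp4:1
Op 4: write(P0, v0, 183). refcount(pp0)=2>1 -> COPY to pp5. 6 ppages; refcounts: pp0:1 pp1:2 pp2:2 pp3:1 pp4:1 pp5:1
Op 5: write(P0, v2, 108). refcount(pp2)=2>1 -> COPY to pp6. 7 ppages; refcounts: pp0:1 pp1:2 pp2:1 pp3:1 pp4:1 pp5:1 pp6:1
Op 6: fork(P1) -> P2. 7 ppages; refcounts: pp0:2 pp1:3 pp2:2 pp3:1 pp4:2 pp5:1 pp6:1
Op 7: write(P2, v2, 163). refcount(pp2)=2>1 -> COPY to pp7. 8 ppages; refcounts: pp0:2 pp1:3 pp2:1 pp3:1 pp4:2 pp5:1 pp6:1 pp7:1
Op 8: fork(P0) -> P3. 8 ppages; refcounts: pp0:2 pp1:4 pp2:1 pp3:2 pp4:2 pp5:2 pp6:2 pp7:1

Answer: 2 4 1 2 2 2 2 1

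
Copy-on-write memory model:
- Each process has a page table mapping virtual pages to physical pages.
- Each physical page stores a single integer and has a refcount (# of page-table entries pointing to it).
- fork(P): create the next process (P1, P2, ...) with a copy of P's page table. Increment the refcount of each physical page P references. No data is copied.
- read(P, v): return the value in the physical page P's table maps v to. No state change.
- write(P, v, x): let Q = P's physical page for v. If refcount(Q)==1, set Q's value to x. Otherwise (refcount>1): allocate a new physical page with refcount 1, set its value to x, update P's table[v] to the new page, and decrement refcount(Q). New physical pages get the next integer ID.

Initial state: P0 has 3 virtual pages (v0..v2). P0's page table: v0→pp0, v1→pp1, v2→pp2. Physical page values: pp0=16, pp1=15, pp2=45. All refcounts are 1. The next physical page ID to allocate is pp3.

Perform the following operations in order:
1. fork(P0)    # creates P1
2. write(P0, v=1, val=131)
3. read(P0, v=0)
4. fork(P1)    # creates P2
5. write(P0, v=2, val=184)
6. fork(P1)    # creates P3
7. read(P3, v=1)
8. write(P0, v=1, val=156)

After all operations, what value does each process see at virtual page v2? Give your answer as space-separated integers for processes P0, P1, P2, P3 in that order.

Op 1: fork(P0) -> P1. 3 ppages; refcounts: pp0:2 pp1:2 pp2:2
Op 2: write(P0, v1, 131). refcount(pp1)=2>1 -> COPY to pp3. 4 ppages; refcounts: pp0:2 pp1:1 pp2:2 pp3:1
Op 3: read(P0, v0) -> 16. No state change.
Op 4: fork(P1) -> P2. 4 ppages; refcounts: pp0:3 pp1:2 pp2:3 pp3:1
Op 5: write(P0, v2, 184). refcount(pp2)=3>1 -> COPY to pp4. 5 ppages; refcounts: pp0:3 pp1:2 pp2:2 pp3:1 pp4:1
Op 6: fork(P1) -> P3. 5 ppages; refcounts: pp0:4 pp1:3 pp2:3 pp3:1 pp4:1
Op 7: read(P3, v1) -> 15. No state change.
Op 8: write(P0, v1, 156). refcount(pp3)=1 -> write in place. 5 ppages; refcounts: pp0:4 pp1:3 pp2:3 pp3:1 pp4:1
P0: v2 -> pp4 = 184
P1: v2 -> pp2 = 45
P2: v2 -> pp2 = 45
P3: v2 -> pp2 = 45

Answer: 184 45 45 45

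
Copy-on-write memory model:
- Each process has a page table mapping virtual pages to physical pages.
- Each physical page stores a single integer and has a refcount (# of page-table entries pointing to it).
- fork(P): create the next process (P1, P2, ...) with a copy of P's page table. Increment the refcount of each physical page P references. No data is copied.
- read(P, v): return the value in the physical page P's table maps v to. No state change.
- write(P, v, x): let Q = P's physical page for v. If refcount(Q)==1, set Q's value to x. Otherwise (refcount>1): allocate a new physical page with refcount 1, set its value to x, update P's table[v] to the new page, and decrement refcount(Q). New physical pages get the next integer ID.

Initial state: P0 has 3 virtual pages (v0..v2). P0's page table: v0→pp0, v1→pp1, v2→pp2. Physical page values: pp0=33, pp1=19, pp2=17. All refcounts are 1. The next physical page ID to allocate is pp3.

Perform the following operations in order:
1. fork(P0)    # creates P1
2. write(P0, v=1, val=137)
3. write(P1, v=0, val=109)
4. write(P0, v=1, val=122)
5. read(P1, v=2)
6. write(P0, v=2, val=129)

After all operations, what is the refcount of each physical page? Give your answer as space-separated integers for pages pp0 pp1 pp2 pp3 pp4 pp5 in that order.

Op 1: fork(P0) -> P1. 3 ppages; refcounts: pp0:2 pp1:2 pp2:2
Op 2: write(P0, v1, 137). refcount(pp1)=2>1 -> COPY to pp3. 4 ppages; refcounts: pp0:2 pp1:1 pp2:2 pp3:1
Op 3: write(P1, v0, 109). refcount(pp0)=2>1 -> COPY to pp4. 5 ppages; refcounts: pp0:1 pp1:1 pp2:2 pp3:1 pp4:1
Op 4: write(P0, v1, 122). refcount(pp3)=1 -> write in place. 5 ppages; refcounts: pp0:1 pp1:1 pp2:2 pp3:1 pp4:1
Op 5: read(P1, v2) -> 17. No state change.
Op 6: write(P0, v2, 129). refcount(pp2)=2>1 -> COPY to pp5. 6 ppages; refcounts: pp0:1 pp1:1 pp2:1 pp3:1 pp4:1 pp5:1

Answer: 1 1 1 1 1 1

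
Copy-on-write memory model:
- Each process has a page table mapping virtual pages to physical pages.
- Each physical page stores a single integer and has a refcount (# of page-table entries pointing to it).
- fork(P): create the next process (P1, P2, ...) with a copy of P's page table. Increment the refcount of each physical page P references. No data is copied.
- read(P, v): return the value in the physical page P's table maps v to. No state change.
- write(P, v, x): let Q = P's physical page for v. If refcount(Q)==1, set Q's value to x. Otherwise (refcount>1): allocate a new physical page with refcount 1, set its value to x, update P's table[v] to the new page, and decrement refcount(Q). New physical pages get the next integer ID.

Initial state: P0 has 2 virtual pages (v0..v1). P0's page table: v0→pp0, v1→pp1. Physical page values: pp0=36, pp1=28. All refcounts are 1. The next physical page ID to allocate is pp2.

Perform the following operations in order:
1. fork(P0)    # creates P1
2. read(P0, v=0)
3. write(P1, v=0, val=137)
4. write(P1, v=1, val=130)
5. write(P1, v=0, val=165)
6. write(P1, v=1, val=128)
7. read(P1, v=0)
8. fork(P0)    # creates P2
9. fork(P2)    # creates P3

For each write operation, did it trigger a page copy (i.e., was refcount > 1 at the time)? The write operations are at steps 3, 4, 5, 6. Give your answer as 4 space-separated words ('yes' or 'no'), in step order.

Op 1: fork(P0) -> P1. 2 ppages; refcounts: pp0:2 pp1:2
Op 2: read(P0, v0) -> 36. No state change.
Op 3: write(P1, v0, 137). refcount(pp0)=2>1 -> COPY to pp2. 3 ppages; refcounts: pp0:1 pp1:2 pp2:1
Op 4: write(P1, v1, 130). refcount(pp1)=2>1 -> COPY to pp3. 4 ppages; refcounts: pp0:1 pp1:1 pp2:1 pp3:1
Op 5: write(P1, v0, 165). refcount(pp2)=1 -> write in place. 4 ppages; refcounts: pp0:1 pp1:1 pp2:1 pp3:1
Op 6: write(P1, v1, 128). refcount(pp3)=1 -> write in place. 4 ppages; refcounts: pp0:1 pp1:1 pp2:1 pp3:1
Op 7: read(P1, v0) -> 165. No state change.
Op 8: fork(P0) -> P2. 4 ppages; refcounts: pp0:2 pp1:2 pp2:1 pp3:1
Op 9: fork(P2) -> P3. 4 ppages; refcounts: pp0:3 pp1:3 pp2:1 pp3:1

yes yes no no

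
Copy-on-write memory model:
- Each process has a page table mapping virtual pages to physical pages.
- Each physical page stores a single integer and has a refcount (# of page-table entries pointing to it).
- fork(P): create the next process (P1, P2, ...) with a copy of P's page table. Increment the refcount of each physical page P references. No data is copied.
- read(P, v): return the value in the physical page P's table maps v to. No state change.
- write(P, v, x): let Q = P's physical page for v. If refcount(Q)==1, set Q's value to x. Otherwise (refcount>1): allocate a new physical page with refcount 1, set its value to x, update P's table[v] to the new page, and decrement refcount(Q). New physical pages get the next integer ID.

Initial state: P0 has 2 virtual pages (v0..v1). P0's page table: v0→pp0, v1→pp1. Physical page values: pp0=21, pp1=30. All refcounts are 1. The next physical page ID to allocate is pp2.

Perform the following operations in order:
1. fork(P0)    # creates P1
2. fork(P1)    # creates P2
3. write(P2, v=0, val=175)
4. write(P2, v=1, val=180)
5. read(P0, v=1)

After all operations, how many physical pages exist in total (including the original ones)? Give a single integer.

Op 1: fork(P0) -> P1. 2 ppages; refcounts: pp0:2 pp1:2
Op 2: fork(P1) -> P2. 2 ppages; refcounts: pp0:3 pp1:3
Op 3: write(P2, v0, 175). refcount(pp0)=3>1 -> COPY to pp2. 3 ppages; refcounts: pp0:2 pp1:3 pp2:1
Op 4: write(P2, v1, 180). refcount(pp1)=3>1 -> COPY to pp3. 4 ppages; refcounts: pp0:2 pp1:2 pp2:1 pp3:1
Op 5: read(P0, v1) -> 30. No state change.

Answer: 4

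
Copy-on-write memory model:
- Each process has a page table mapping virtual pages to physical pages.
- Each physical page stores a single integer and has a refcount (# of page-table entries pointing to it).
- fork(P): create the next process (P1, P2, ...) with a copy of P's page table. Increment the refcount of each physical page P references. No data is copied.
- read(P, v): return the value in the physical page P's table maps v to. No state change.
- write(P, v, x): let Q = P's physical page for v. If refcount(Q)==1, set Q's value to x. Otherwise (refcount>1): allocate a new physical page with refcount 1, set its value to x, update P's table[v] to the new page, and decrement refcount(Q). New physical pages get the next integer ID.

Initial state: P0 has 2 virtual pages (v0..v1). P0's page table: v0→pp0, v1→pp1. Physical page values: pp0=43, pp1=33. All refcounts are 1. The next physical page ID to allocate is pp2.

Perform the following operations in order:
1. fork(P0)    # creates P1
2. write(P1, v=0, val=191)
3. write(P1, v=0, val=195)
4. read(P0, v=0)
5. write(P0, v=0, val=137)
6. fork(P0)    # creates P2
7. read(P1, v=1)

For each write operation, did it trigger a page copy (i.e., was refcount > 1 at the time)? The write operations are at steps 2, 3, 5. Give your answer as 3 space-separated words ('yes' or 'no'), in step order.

Op 1: fork(P0) -> P1. 2 ppages; refcounts: pp0:2 pp1:2
Op 2: write(P1, v0, 191). refcount(pp0)=2>1 -> COPY to pp2. 3 ppages; refcounts: pp0:1 pp1:2 pp2:1
Op 3: write(P1, v0, 195). refcount(pp2)=1 -> write in place. 3 ppages; refcounts: pp0:1 pp1:2 pp2:1
Op 4: read(P0, v0) -> 43. No state change.
Op 5: write(P0, v0, 137). refcount(pp0)=1 -> write in place. 3 ppages; refcounts: pp0:1 pp1:2 pp2:1
Op 6: fork(P0) -> P2. 3 ppages; refcounts: pp0:2 pp1:3 pp2:1
Op 7: read(P1, v1) -> 33. No state change.

yes no no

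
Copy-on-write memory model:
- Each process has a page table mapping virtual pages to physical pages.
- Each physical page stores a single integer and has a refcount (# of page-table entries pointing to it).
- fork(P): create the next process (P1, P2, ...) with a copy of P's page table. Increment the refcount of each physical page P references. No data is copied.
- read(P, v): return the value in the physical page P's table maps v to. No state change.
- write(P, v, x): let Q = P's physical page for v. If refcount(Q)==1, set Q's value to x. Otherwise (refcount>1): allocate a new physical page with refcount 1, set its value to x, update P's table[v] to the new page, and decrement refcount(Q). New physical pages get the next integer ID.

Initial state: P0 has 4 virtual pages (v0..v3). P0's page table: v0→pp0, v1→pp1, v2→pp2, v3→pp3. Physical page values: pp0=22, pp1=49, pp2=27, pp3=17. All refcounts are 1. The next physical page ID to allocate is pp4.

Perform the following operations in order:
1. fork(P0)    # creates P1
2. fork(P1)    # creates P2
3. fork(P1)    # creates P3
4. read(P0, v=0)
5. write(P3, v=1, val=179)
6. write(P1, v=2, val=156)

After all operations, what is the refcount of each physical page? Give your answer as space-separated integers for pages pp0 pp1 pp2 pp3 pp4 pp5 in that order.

Op 1: fork(P0) -> P1. 4 ppages; refcounts: pp0:2 pp1:2 pp2:2 pp3:2
Op 2: fork(P1) -> P2. 4 ppages; refcounts: pp0:3 pp1:3 pp2:3 pp3:3
Op 3: fork(P1) -> P3. 4 ppages; refcounts: pp0:4 pp1:4 pp2:4 pp3:4
Op 4: read(P0, v0) -> 22. No state change.
Op 5: write(P3, v1, 179). refcount(pp1)=4>1 -> COPY to pp4. 5 ppages; refcounts: pp0:4 pp1:3 pp2:4 pp3:4 pp4:1
Op 6: write(P1, v2, 156). refcount(pp2)=4>1 -> COPY to pp5. 6 ppages; refcounts: pp0:4 pp1:3 pp2:3 pp3:4 pp4:1 pp5:1

Answer: 4 3 3 4 1 1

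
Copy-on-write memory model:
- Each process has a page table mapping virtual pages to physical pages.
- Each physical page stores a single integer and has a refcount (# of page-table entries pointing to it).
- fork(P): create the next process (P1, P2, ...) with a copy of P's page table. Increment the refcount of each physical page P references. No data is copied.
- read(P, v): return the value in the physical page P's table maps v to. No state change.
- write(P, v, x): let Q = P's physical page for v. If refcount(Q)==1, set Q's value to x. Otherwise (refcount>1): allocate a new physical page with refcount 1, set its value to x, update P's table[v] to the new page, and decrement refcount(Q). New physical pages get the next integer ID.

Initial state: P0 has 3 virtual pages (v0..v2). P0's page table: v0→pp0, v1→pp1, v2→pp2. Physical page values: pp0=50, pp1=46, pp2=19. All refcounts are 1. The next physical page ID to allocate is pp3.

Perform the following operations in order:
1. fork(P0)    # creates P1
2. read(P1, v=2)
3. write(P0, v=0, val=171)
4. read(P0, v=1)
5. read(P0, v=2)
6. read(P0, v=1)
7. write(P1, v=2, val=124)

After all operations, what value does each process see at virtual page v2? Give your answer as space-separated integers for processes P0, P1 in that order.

Op 1: fork(P0) -> P1. 3 ppages; refcounts: pp0:2 pp1:2 pp2:2
Op 2: read(P1, v2) -> 19. No state change.
Op 3: write(P0, v0, 171). refcount(pp0)=2>1 -> COPY to pp3. 4 ppages; refcounts: pp0:1 pp1:2 pp2:2 pp3:1
Op 4: read(P0, v1) -> 46. No state change.
Op 5: read(P0, v2) -> 19. No state change.
Op 6: read(P0, v1) -> 46. No state change.
Op 7: write(P1, v2, 124). refcount(pp2)=2>1 -> COPY to pp4. 5 ppages; refcounts: pp0:1 pp1:2 pp2:1 pp3:1 pp4:1
P0: v2 -> pp2 = 19
P1: v2 -> pp4 = 124

Answer: 19 124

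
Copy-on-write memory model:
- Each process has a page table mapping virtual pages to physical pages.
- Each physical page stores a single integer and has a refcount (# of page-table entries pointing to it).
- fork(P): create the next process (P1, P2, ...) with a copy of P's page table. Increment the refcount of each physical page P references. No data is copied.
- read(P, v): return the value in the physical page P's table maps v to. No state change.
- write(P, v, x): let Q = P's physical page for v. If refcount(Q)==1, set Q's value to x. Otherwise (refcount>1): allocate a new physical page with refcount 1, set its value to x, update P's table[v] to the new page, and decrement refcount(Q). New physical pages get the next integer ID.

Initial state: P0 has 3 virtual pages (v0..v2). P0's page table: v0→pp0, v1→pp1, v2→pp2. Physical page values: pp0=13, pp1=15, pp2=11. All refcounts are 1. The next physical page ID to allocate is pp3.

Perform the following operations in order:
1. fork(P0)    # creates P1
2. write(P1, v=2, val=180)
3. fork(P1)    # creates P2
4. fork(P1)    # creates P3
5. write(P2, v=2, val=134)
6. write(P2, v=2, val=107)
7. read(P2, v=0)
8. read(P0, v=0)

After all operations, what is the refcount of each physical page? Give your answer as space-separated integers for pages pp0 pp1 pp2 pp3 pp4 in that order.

Answer: 4 4 1 2 1

Derivation:
Op 1: fork(P0) -> P1. 3 ppages; refcounts: pp0:2 pp1:2 pp2:2
Op 2: write(P1, v2, 180). refcount(pp2)=2>1 -> COPY to pp3. 4 ppages; refcounts: pp0:2 pp1:2 pp2:1 pp3:1
Op 3: fork(P1) -> P2. 4 ppages; refcounts: pp0:3 pp1:3 pp2:1 pp3:2
Op 4: fork(P1) -> P3. 4 ppages; refcounts: pp0:4 pp1:4 pp2:1 pp3:3
Op 5: write(P2, v2, 134). refcount(pp3)=3>1 -> COPY to pp4. 5 ppages; refcounts: pp0:4 pp1:4 pp2:1 pp3:2 pp4:1
Op 6: write(P2, v2, 107). refcount(pp4)=1 -> write in place. 5 ppages; refcounts: pp0:4 pp1:4 pp2:1 pp3:2 pp4:1
Op 7: read(P2, v0) -> 13. No state change.
Op 8: read(P0, v0) -> 13. No state change.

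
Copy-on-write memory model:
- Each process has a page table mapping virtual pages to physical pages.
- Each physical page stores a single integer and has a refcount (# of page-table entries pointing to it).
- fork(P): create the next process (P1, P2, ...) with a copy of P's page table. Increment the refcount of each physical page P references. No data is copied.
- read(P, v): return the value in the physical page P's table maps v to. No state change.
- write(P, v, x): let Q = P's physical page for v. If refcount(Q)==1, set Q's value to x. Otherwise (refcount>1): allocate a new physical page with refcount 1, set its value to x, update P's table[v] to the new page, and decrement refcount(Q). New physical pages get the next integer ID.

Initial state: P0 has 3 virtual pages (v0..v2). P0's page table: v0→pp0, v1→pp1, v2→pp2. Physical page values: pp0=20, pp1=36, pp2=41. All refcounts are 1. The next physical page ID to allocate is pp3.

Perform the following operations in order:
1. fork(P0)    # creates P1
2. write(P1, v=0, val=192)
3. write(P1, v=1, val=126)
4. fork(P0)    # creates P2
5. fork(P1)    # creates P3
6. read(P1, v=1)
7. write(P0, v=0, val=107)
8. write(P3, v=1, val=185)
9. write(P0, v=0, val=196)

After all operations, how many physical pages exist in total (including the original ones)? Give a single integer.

Answer: 7

Derivation:
Op 1: fork(P0) -> P1. 3 ppages; refcounts: pp0:2 pp1:2 pp2:2
Op 2: write(P1, v0, 192). refcount(pp0)=2>1 -> COPY to pp3. 4 ppages; refcounts: pp0:1 pp1:2 pp2:2 pp3:1
Op 3: write(P1, v1, 126). refcount(pp1)=2>1 -> COPY to pp4. 5 ppages; refcounts: pp0:1 pp1:1 pp2:2 pp3:1 pp4:1
Op 4: fork(P0) -> P2. 5 ppages; refcounts: pp0:2 pp1:2 pp2:3 pp3:1 pp4:1
Op 5: fork(P1) -> P3. 5 ppages; refcounts: pp0:2 pp1:2 pp2:4 pp3:2 pp4:2
Op 6: read(P1, v1) -> 126. No state change.
Op 7: write(P0, v0, 107). refcount(pp0)=2>1 -> COPY to pp5. 6 ppages; refcounts: pp0:1 pp1:2 pp2:4 pp3:2 pp4:2 pp5:1
Op 8: write(P3, v1, 185). refcount(pp4)=2>1 -> COPY to pp6. 7 ppages; refcounts: pp0:1 pp1:2 pp2:4 pp3:2 pp4:1 pp5:1 pp6:1
Op 9: write(P0, v0, 196). refcount(pp5)=1 -> write in place. 7 ppages; refcounts: pp0:1 pp1:2 pp2:4 pp3:2 pp4:1 pp5:1 pp6:1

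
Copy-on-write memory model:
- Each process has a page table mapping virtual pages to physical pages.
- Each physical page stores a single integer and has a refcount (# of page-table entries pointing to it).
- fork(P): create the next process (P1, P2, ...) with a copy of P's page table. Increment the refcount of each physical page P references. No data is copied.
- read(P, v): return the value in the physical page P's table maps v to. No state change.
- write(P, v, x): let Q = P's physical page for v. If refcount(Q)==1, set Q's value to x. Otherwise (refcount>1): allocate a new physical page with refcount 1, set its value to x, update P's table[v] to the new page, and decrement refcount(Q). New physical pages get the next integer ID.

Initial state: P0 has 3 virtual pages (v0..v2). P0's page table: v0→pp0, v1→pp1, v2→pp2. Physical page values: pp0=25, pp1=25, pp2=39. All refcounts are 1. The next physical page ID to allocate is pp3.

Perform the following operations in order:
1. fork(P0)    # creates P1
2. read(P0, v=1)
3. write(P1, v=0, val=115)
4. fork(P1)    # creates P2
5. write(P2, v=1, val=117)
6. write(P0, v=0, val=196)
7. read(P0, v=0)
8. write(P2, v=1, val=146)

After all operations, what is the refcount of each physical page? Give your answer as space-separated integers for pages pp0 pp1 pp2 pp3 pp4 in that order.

Answer: 1 2 3 2 1

Derivation:
Op 1: fork(P0) -> P1. 3 ppages; refcounts: pp0:2 pp1:2 pp2:2
Op 2: read(P0, v1) -> 25. No state change.
Op 3: write(P1, v0, 115). refcount(pp0)=2>1 -> COPY to pp3. 4 ppages; refcounts: pp0:1 pp1:2 pp2:2 pp3:1
Op 4: fork(P1) -> P2. 4 ppages; refcounts: pp0:1 pp1:3 pp2:3 pp3:2
Op 5: write(P2, v1, 117). refcount(pp1)=3>1 -> COPY to pp4. 5 ppages; refcounts: pp0:1 pp1:2 pp2:3 pp3:2 pp4:1
Op 6: write(P0, v0, 196). refcount(pp0)=1 -> write in place. 5 ppages; refcounts: pp0:1 pp1:2 pp2:3 pp3:2 pp4:1
Op 7: read(P0, v0) -> 196. No state change.
Op 8: write(P2, v1, 146). refcount(pp4)=1 -> write in place. 5 ppages; refcounts: pp0:1 pp1:2 pp2:3 pp3:2 pp4:1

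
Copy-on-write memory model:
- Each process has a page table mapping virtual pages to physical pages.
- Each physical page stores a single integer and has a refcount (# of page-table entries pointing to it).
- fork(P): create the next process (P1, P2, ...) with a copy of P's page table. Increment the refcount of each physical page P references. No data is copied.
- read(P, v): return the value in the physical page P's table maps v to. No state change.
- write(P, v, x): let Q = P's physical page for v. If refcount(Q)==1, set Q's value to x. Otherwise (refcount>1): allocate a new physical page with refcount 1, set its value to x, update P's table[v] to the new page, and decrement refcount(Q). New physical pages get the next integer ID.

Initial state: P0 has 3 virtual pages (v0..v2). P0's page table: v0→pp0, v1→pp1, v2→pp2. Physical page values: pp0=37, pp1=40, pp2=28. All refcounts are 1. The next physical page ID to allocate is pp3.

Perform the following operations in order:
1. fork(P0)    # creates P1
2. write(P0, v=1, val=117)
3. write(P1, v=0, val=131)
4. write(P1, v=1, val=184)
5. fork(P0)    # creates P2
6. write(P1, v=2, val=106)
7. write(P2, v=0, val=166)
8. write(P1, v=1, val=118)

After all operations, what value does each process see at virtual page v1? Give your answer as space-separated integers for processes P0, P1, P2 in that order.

Op 1: fork(P0) -> P1. 3 ppages; refcounts: pp0:2 pp1:2 pp2:2
Op 2: write(P0, v1, 117). refcount(pp1)=2>1 -> COPY to pp3. 4 ppages; refcounts: pp0:2 pp1:1 pp2:2 pp3:1
Op 3: write(P1, v0, 131). refcount(pp0)=2>1 -> COPY to pp4. 5 ppages; refcounts: pp0:1 pp1:1 pp2:2 pp3:1 pp4:1
Op 4: write(P1, v1, 184). refcount(pp1)=1 -> write in place. 5 ppages; refcounts: pp0:1 pp1:1 pp2:2 pp3:1 pp4:1
Op 5: fork(P0) -> P2. 5 ppages; refcounts: pp0:2 pp1:1 pp2:3 pp3:2 pp4:1
Op 6: write(P1, v2, 106). refcount(pp2)=3>1 -> COPY to pp5. 6 ppages; refcounts: pp0:2 pp1:1 pp2:2 pp3:2 pp4:1 pp5:1
Op 7: write(P2, v0, 166). refcount(pp0)=2>1 -> COPY to pp6. 7 ppages; refcounts: pp0:1 pp1:1 pp2:2 pp3:2 pp4:1 pp5:1 pp6:1
Op 8: write(P1, v1, 118). refcount(pp1)=1 -> write in place. 7 ppages; refcounts: pp0:1 pp1:1 pp2:2 pp3:2 pp4:1 pp5:1 pp6:1
P0: v1 -> pp3 = 117
P1: v1 -> pp1 = 118
P2: v1 -> pp3 = 117

Answer: 117 118 117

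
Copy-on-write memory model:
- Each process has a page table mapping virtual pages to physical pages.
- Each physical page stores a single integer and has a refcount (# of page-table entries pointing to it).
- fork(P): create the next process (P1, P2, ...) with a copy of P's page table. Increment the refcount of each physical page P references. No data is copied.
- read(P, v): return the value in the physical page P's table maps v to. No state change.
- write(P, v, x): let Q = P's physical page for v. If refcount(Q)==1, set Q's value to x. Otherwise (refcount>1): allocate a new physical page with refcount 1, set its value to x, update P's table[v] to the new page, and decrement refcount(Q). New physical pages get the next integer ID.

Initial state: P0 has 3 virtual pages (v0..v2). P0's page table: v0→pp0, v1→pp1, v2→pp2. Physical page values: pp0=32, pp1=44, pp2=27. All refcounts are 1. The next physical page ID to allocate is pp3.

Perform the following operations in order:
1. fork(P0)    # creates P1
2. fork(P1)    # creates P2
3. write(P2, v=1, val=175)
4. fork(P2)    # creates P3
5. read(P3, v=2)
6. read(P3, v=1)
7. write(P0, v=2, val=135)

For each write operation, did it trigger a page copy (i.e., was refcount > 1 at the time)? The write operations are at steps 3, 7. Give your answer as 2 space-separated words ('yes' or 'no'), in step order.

Op 1: fork(P0) -> P1. 3 ppages; refcounts: pp0:2 pp1:2 pp2:2
Op 2: fork(P1) -> P2. 3 ppages; refcounts: pp0:3 pp1:3 pp2:3
Op 3: write(P2, v1, 175). refcount(pp1)=3>1 -> COPY to pp3. 4 ppages; refcounts: pp0:3 pp1:2 pp2:3 pp3:1
Op 4: fork(P2) -> P3. 4 ppages; refcounts: pp0:4 pp1:2 pp2:4 pp3:2
Op 5: read(P3, v2) -> 27. No state change.
Op 6: read(P3, v1) -> 175. No state change.
Op 7: write(P0, v2, 135). refcount(pp2)=4>1 -> COPY to pp4. 5 ppages; refcounts: pp0:4 pp1:2 pp2:3 pp3:2 pp4:1

yes yes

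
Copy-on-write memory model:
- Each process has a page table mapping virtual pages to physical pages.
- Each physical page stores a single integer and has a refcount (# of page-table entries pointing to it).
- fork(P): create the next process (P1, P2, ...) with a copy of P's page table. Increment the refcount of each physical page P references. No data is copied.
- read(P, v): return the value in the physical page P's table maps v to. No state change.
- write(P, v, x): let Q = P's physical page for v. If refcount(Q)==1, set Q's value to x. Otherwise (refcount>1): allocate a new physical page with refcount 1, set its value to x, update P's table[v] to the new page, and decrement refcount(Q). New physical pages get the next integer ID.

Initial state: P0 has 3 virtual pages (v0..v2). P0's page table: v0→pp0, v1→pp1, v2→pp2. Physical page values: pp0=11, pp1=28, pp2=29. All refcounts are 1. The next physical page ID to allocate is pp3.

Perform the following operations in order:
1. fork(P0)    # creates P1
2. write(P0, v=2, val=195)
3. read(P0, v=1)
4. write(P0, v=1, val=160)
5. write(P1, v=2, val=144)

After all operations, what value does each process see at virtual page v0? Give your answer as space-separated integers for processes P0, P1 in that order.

Op 1: fork(P0) -> P1. 3 ppages; refcounts: pp0:2 pp1:2 pp2:2
Op 2: write(P0, v2, 195). refcount(pp2)=2>1 -> COPY to pp3. 4 ppages; refcounts: pp0:2 pp1:2 pp2:1 pp3:1
Op 3: read(P0, v1) -> 28. No state change.
Op 4: write(P0, v1, 160). refcount(pp1)=2>1 -> COPY to pp4. 5 ppages; refcounts: pp0:2 pp1:1 pp2:1 pp3:1 pp4:1
Op 5: write(P1, v2, 144). refcount(pp2)=1 -> write in place. 5 ppages; refcounts: pp0:2 pp1:1 pp2:1 pp3:1 pp4:1
P0: v0 -> pp0 = 11
P1: v0 -> pp0 = 11

Answer: 11 11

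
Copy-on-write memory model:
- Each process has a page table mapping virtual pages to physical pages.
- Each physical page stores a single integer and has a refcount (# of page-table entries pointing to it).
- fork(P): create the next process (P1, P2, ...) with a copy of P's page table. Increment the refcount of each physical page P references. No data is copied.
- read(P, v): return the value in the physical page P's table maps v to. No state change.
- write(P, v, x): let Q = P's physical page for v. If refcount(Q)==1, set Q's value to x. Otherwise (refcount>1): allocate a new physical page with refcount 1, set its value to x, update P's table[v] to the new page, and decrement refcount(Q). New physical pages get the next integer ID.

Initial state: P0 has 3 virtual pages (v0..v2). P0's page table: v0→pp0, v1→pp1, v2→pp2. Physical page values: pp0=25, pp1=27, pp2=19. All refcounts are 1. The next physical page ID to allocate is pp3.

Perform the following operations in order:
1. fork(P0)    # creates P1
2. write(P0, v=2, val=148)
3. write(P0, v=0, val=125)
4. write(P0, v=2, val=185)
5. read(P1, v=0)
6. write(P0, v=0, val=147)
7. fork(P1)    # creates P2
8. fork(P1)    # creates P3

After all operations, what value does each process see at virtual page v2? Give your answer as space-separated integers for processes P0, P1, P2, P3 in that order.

Op 1: fork(P0) -> P1. 3 ppages; refcounts: pp0:2 pp1:2 pp2:2
Op 2: write(P0, v2, 148). refcount(pp2)=2>1 -> COPY to pp3. 4 ppages; refcounts: pp0:2 pp1:2 pp2:1 pp3:1
Op 3: write(P0, v0, 125). refcount(pp0)=2>1 -> COPY to pp4. 5 ppages; refcounts: pp0:1 pp1:2 pp2:1 pp3:1 pp4:1
Op 4: write(P0, v2, 185). refcount(pp3)=1 -> write in place. 5 ppages; refcounts: pp0:1 pp1:2 pp2:1 pp3:1 pp4:1
Op 5: read(P1, v0) -> 25. No state change.
Op 6: write(P0, v0, 147). refcount(pp4)=1 -> write in place. 5 ppages; refcounts: pp0:1 pp1:2 pp2:1 pp3:1 pp4:1
Op 7: fork(P1) -> P2. 5 ppages; refcounts: pp0:2 pp1:3 pp2:2 pp3:1 pp4:1
Op 8: fork(P1) -> P3. 5 ppages; refcounts: pp0:3 pp1:4 pp2:3 pp3:1 pp4:1
P0: v2 -> pp3 = 185
P1: v2 -> pp2 = 19
P2: v2 -> pp2 = 19
P3: v2 -> pp2 = 19

Answer: 185 19 19 19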